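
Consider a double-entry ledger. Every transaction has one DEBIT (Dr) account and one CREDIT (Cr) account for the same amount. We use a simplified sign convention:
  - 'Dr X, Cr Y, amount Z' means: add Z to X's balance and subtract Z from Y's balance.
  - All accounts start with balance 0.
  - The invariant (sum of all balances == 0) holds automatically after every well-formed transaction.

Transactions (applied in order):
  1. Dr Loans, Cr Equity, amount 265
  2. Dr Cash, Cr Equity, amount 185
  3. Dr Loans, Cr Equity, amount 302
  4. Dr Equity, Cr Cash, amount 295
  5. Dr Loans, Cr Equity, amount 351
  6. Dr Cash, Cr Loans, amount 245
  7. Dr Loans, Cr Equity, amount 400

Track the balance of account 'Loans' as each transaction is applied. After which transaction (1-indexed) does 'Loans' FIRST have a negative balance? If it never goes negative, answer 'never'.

Answer: never

Derivation:
After txn 1: Loans=265
After txn 2: Loans=265
After txn 3: Loans=567
After txn 4: Loans=567
After txn 5: Loans=918
After txn 6: Loans=673
After txn 7: Loans=1073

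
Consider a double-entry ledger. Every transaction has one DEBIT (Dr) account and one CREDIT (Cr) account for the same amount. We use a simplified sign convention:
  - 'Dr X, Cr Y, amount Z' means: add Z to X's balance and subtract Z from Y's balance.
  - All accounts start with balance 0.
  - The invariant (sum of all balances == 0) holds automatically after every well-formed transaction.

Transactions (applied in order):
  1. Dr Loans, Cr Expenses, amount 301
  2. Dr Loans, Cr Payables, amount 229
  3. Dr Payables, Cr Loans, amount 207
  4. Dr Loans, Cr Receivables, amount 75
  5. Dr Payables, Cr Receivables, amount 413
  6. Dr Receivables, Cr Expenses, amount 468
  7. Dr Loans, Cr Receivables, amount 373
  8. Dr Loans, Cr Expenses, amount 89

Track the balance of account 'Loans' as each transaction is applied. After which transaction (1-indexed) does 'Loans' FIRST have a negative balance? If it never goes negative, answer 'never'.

Answer: never

Derivation:
After txn 1: Loans=301
After txn 2: Loans=530
After txn 3: Loans=323
After txn 4: Loans=398
After txn 5: Loans=398
After txn 6: Loans=398
After txn 7: Loans=771
After txn 8: Loans=860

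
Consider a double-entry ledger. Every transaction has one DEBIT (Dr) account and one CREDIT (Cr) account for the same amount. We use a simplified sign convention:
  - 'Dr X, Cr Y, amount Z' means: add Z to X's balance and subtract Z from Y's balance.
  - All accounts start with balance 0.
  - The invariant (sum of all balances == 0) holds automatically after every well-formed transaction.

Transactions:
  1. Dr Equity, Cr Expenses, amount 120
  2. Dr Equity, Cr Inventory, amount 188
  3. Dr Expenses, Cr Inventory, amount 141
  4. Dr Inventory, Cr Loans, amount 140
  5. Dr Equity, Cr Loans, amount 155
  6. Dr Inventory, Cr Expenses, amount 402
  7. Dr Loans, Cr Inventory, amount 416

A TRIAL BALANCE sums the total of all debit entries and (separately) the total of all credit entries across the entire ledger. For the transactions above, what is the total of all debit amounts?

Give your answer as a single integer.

Txn 1: debit+=120
Txn 2: debit+=188
Txn 3: debit+=141
Txn 4: debit+=140
Txn 5: debit+=155
Txn 6: debit+=402
Txn 7: debit+=416
Total debits = 1562

Answer: 1562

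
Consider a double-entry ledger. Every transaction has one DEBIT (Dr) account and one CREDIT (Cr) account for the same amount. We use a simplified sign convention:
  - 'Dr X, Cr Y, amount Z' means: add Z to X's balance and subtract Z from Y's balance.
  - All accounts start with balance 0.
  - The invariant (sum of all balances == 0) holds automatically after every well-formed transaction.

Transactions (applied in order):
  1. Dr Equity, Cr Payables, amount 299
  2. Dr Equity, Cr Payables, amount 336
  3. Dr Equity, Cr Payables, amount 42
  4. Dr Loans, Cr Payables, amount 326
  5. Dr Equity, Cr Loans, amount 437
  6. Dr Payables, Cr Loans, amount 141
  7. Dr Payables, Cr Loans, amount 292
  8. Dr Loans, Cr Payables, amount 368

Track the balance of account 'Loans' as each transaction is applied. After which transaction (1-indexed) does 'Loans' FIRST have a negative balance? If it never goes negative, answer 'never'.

Answer: 5

Derivation:
After txn 1: Loans=0
After txn 2: Loans=0
After txn 3: Loans=0
After txn 4: Loans=326
After txn 5: Loans=-111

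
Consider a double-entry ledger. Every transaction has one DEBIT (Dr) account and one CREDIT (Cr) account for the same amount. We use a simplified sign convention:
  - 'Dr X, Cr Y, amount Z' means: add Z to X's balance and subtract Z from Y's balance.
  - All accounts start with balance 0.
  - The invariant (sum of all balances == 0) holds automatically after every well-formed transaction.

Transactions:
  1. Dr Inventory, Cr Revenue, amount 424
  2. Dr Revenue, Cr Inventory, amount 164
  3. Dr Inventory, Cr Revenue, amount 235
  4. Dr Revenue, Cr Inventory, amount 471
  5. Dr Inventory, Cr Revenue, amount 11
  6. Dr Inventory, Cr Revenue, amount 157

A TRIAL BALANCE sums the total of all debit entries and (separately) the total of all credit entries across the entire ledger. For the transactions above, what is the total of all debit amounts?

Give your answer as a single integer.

Txn 1: debit+=424
Txn 2: debit+=164
Txn 3: debit+=235
Txn 4: debit+=471
Txn 5: debit+=11
Txn 6: debit+=157
Total debits = 1462

Answer: 1462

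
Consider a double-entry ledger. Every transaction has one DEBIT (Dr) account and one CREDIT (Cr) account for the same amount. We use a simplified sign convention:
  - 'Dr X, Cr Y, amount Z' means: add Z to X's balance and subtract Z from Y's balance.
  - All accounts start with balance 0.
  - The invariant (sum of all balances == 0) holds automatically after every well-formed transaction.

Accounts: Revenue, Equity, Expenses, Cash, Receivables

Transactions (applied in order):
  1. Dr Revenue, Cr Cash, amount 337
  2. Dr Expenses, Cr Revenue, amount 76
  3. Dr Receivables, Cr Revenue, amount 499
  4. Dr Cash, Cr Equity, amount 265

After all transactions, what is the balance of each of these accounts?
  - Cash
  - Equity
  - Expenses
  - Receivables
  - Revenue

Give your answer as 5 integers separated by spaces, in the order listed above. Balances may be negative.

After txn 1 (Dr Revenue, Cr Cash, amount 337): Cash=-337 Revenue=337
After txn 2 (Dr Expenses, Cr Revenue, amount 76): Cash=-337 Expenses=76 Revenue=261
After txn 3 (Dr Receivables, Cr Revenue, amount 499): Cash=-337 Expenses=76 Receivables=499 Revenue=-238
After txn 4 (Dr Cash, Cr Equity, amount 265): Cash=-72 Equity=-265 Expenses=76 Receivables=499 Revenue=-238

Answer: -72 -265 76 499 -238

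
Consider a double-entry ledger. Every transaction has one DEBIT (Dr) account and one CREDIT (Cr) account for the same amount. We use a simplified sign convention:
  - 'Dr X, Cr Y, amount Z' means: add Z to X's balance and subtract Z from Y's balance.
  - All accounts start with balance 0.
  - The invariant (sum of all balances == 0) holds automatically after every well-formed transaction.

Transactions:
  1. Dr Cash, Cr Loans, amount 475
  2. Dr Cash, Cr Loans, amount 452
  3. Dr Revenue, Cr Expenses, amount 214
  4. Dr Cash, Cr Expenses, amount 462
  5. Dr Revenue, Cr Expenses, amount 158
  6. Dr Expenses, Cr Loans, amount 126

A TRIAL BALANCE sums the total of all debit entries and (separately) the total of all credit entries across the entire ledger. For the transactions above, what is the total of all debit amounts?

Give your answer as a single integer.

Txn 1: debit+=475
Txn 2: debit+=452
Txn 3: debit+=214
Txn 4: debit+=462
Txn 5: debit+=158
Txn 6: debit+=126
Total debits = 1887

Answer: 1887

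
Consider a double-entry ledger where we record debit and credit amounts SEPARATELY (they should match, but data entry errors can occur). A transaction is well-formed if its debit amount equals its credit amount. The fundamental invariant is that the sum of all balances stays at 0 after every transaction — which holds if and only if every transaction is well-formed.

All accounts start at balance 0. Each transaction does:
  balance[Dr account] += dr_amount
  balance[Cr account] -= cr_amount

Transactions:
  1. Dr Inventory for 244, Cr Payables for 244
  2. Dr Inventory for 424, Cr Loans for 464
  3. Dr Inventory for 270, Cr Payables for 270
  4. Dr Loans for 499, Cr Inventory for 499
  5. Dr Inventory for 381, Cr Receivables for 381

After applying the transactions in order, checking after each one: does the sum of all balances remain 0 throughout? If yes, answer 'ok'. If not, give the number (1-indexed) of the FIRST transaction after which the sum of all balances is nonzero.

Answer: 2

Derivation:
After txn 1: dr=244 cr=244 sum_balances=0
After txn 2: dr=424 cr=464 sum_balances=-40
After txn 3: dr=270 cr=270 sum_balances=-40
After txn 4: dr=499 cr=499 sum_balances=-40
After txn 5: dr=381 cr=381 sum_balances=-40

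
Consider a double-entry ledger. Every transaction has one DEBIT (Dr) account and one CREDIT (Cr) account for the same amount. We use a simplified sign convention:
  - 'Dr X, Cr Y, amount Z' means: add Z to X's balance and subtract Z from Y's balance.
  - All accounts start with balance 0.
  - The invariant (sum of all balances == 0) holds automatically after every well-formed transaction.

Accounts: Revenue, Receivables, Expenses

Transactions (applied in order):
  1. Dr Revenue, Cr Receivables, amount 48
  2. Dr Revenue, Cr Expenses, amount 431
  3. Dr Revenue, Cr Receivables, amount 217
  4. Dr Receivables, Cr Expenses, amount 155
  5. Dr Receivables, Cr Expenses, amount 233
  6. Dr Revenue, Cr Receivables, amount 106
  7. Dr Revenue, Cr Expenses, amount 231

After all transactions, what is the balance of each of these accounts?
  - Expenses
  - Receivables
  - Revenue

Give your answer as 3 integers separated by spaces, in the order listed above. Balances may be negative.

Answer: -1050 17 1033

Derivation:
After txn 1 (Dr Revenue, Cr Receivables, amount 48): Receivables=-48 Revenue=48
After txn 2 (Dr Revenue, Cr Expenses, amount 431): Expenses=-431 Receivables=-48 Revenue=479
After txn 3 (Dr Revenue, Cr Receivables, amount 217): Expenses=-431 Receivables=-265 Revenue=696
After txn 4 (Dr Receivables, Cr Expenses, amount 155): Expenses=-586 Receivables=-110 Revenue=696
After txn 5 (Dr Receivables, Cr Expenses, amount 233): Expenses=-819 Receivables=123 Revenue=696
After txn 6 (Dr Revenue, Cr Receivables, amount 106): Expenses=-819 Receivables=17 Revenue=802
After txn 7 (Dr Revenue, Cr Expenses, amount 231): Expenses=-1050 Receivables=17 Revenue=1033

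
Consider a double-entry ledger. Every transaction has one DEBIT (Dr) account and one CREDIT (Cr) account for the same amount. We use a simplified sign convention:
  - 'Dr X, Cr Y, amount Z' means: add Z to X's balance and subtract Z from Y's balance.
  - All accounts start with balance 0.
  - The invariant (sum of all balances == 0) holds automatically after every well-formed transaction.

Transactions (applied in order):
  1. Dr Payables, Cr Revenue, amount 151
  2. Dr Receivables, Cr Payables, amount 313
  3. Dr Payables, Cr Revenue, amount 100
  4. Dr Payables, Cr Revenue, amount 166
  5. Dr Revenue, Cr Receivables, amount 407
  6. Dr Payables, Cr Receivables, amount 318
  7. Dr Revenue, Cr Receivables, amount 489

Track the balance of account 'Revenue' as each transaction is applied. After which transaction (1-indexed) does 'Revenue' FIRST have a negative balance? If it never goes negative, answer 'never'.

After txn 1: Revenue=-151

Answer: 1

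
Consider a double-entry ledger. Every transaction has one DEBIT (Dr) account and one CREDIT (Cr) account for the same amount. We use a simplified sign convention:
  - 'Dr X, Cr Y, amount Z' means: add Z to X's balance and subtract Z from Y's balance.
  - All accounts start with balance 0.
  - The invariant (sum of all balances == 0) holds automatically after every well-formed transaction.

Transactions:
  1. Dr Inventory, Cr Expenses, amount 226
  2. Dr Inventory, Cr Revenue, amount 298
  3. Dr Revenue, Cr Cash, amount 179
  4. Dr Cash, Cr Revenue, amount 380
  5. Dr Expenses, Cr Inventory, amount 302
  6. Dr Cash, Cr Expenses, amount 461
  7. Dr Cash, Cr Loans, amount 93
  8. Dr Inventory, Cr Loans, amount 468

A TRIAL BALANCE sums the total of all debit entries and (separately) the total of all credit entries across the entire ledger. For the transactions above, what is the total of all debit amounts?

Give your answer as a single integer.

Answer: 2407

Derivation:
Txn 1: debit+=226
Txn 2: debit+=298
Txn 3: debit+=179
Txn 4: debit+=380
Txn 5: debit+=302
Txn 6: debit+=461
Txn 7: debit+=93
Txn 8: debit+=468
Total debits = 2407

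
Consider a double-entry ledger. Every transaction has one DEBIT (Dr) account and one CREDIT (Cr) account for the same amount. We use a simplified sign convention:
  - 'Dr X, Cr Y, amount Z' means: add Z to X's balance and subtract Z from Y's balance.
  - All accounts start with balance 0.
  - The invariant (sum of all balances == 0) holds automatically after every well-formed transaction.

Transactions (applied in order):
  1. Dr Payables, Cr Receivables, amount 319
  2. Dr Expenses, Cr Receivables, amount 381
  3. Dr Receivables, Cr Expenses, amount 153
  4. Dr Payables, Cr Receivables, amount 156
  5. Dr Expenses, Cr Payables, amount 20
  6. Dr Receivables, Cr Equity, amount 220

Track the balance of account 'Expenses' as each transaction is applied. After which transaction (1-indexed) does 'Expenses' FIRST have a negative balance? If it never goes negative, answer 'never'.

After txn 1: Expenses=0
After txn 2: Expenses=381
After txn 3: Expenses=228
After txn 4: Expenses=228
After txn 5: Expenses=248
After txn 6: Expenses=248

Answer: never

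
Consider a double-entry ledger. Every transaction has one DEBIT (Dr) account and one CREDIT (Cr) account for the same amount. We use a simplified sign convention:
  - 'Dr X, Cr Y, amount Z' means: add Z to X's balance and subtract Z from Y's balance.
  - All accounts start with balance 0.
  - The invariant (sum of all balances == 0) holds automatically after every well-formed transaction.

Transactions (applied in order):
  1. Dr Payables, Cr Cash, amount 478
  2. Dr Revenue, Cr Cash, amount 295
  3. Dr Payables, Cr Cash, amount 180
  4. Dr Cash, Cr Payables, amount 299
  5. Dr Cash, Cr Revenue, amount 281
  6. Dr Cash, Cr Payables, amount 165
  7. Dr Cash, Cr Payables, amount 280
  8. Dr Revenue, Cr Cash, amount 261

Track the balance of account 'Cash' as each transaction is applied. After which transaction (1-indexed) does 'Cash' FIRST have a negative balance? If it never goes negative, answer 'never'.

Answer: 1

Derivation:
After txn 1: Cash=-478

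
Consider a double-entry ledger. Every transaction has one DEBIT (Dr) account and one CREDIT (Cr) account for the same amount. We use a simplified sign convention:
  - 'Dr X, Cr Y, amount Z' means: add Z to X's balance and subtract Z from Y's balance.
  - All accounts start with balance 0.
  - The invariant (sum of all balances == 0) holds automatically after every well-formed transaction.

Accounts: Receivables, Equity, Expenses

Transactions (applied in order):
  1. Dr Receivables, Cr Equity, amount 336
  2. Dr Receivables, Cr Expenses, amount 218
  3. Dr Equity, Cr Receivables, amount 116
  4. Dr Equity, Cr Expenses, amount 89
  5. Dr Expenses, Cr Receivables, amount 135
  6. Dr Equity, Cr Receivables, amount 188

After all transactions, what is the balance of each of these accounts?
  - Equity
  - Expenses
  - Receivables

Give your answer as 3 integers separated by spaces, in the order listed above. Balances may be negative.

Answer: 57 -172 115

Derivation:
After txn 1 (Dr Receivables, Cr Equity, amount 336): Equity=-336 Receivables=336
After txn 2 (Dr Receivables, Cr Expenses, amount 218): Equity=-336 Expenses=-218 Receivables=554
After txn 3 (Dr Equity, Cr Receivables, amount 116): Equity=-220 Expenses=-218 Receivables=438
After txn 4 (Dr Equity, Cr Expenses, amount 89): Equity=-131 Expenses=-307 Receivables=438
After txn 5 (Dr Expenses, Cr Receivables, amount 135): Equity=-131 Expenses=-172 Receivables=303
After txn 6 (Dr Equity, Cr Receivables, amount 188): Equity=57 Expenses=-172 Receivables=115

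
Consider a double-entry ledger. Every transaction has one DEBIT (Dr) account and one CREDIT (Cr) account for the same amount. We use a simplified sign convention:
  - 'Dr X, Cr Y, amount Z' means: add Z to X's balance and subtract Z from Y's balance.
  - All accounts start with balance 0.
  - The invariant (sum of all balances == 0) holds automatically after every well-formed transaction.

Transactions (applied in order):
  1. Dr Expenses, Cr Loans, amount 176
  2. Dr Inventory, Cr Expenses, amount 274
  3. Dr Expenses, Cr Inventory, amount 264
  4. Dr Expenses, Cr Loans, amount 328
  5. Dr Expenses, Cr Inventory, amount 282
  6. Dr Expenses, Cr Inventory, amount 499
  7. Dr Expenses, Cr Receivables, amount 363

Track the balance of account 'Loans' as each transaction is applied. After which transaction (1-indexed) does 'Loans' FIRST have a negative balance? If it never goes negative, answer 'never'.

Answer: 1

Derivation:
After txn 1: Loans=-176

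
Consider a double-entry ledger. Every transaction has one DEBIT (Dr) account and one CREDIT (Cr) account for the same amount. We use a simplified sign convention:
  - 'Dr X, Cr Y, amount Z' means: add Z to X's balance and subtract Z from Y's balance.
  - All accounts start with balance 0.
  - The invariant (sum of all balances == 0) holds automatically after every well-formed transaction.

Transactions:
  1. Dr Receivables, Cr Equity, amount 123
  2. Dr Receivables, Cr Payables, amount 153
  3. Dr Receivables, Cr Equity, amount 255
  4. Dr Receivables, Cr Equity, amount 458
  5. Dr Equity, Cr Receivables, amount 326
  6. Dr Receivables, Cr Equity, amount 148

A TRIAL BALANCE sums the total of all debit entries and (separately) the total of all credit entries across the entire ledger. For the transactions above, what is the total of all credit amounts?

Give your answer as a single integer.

Txn 1: credit+=123
Txn 2: credit+=153
Txn 3: credit+=255
Txn 4: credit+=458
Txn 5: credit+=326
Txn 6: credit+=148
Total credits = 1463

Answer: 1463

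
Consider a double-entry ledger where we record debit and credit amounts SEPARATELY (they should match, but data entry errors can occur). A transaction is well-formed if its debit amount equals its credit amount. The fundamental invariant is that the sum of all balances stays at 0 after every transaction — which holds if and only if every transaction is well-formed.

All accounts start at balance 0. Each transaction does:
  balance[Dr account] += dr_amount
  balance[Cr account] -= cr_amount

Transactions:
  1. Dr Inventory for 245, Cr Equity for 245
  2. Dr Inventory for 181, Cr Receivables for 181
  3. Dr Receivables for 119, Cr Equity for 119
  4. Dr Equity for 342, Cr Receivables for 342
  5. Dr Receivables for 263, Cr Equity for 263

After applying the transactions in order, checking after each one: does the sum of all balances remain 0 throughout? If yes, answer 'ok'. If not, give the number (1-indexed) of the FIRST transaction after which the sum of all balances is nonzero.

Answer: ok

Derivation:
After txn 1: dr=245 cr=245 sum_balances=0
After txn 2: dr=181 cr=181 sum_balances=0
After txn 3: dr=119 cr=119 sum_balances=0
After txn 4: dr=342 cr=342 sum_balances=0
After txn 5: dr=263 cr=263 sum_balances=0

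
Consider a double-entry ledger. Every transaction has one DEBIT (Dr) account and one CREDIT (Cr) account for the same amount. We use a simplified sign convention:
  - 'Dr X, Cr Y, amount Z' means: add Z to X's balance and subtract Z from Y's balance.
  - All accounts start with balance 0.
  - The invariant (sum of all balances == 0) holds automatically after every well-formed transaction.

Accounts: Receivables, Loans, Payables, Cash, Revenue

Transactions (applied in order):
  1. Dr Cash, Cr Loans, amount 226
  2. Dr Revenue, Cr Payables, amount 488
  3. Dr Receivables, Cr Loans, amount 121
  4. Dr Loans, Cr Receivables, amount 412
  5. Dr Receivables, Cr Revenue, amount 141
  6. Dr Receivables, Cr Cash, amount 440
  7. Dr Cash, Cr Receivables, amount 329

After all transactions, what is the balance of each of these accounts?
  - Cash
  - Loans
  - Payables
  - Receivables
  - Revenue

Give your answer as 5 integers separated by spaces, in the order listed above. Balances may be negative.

Answer: 115 65 -488 -39 347

Derivation:
After txn 1 (Dr Cash, Cr Loans, amount 226): Cash=226 Loans=-226
After txn 2 (Dr Revenue, Cr Payables, amount 488): Cash=226 Loans=-226 Payables=-488 Revenue=488
After txn 3 (Dr Receivables, Cr Loans, amount 121): Cash=226 Loans=-347 Payables=-488 Receivables=121 Revenue=488
After txn 4 (Dr Loans, Cr Receivables, amount 412): Cash=226 Loans=65 Payables=-488 Receivables=-291 Revenue=488
After txn 5 (Dr Receivables, Cr Revenue, amount 141): Cash=226 Loans=65 Payables=-488 Receivables=-150 Revenue=347
After txn 6 (Dr Receivables, Cr Cash, amount 440): Cash=-214 Loans=65 Payables=-488 Receivables=290 Revenue=347
After txn 7 (Dr Cash, Cr Receivables, amount 329): Cash=115 Loans=65 Payables=-488 Receivables=-39 Revenue=347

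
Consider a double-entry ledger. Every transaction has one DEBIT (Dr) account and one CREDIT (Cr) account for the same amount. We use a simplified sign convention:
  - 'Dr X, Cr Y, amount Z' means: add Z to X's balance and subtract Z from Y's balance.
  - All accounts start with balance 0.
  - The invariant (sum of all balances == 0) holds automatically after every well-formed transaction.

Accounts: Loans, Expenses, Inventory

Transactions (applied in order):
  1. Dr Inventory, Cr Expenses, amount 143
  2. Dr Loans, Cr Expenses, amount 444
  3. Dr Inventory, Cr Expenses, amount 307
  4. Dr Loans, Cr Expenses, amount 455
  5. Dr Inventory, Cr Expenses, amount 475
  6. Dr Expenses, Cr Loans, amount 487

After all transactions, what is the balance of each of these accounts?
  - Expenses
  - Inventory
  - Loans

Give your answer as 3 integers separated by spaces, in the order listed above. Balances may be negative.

After txn 1 (Dr Inventory, Cr Expenses, amount 143): Expenses=-143 Inventory=143
After txn 2 (Dr Loans, Cr Expenses, amount 444): Expenses=-587 Inventory=143 Loans=444
After txn 3 (Dr Inventory, Cr Expenses, amount 307): Expenses=-894 Inventory=450 Loans=444
After txn 4 (Dr Loans, Cr Expenses, amount 455): Expenses=-1349 Inventory=450 Loans=899
After txn 5 (Dr Inventory, Cr Expenses, amount 475): Expenses=-1824 Inventory=925 Loans=899
After txn 6 (Dr Expenses, Cr Loans, amount 487): Expenses=-1337 Inventory=925 Loans=412

Answer: -1337 925 412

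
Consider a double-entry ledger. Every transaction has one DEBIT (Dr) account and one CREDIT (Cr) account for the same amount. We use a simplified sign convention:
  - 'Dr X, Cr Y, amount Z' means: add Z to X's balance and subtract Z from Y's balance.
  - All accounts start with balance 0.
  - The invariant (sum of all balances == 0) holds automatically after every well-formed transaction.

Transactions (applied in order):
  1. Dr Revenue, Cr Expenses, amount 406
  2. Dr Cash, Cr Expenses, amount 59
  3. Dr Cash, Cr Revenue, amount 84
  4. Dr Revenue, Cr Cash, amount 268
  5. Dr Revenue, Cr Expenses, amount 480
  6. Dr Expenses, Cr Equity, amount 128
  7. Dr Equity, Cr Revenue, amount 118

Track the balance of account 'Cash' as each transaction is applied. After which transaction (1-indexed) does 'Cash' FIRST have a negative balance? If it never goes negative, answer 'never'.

After txn 1: Cash=0
After txn 2: Cash=59
After txn 3: Cash=143
After txn 4: Cash=-125

Answer: 4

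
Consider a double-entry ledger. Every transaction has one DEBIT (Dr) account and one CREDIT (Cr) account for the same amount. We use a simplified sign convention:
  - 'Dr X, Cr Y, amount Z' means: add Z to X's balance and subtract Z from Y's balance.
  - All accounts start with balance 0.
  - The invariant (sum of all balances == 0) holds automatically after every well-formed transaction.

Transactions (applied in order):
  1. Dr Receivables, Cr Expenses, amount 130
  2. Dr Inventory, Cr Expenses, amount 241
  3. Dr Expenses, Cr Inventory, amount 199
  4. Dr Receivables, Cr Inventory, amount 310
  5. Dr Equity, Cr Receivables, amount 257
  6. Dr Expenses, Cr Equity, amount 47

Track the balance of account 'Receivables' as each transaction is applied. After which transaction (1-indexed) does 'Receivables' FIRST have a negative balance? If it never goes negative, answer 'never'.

After txn 1: Receivables=130
After txn 2: Receivables=130
After txn 3: Receivables=130
After txn 4: Receivables=440
After txn 5: Receivables=183
After txn 6: Receivables=183

Answer: never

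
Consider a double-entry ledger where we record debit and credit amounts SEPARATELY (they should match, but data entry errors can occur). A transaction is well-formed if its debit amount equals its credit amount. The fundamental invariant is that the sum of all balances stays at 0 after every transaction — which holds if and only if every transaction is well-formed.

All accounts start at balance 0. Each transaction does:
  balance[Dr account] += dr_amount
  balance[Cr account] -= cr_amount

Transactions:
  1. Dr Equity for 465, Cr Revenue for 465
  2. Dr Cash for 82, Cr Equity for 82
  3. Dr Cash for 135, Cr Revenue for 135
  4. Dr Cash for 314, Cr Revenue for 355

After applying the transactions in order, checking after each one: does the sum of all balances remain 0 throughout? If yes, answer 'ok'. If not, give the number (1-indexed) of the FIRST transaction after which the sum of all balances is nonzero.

Answer: 4

Derivation:
After txn 1: dr=465 cr=465 sum_balances=0
After txn 2: dr=82 cr=82 sum_balances=0
After txn 3: dr=135 cr=135 sum_balances=0
After txn 4: dr=314 cr=355 sum_balances=-41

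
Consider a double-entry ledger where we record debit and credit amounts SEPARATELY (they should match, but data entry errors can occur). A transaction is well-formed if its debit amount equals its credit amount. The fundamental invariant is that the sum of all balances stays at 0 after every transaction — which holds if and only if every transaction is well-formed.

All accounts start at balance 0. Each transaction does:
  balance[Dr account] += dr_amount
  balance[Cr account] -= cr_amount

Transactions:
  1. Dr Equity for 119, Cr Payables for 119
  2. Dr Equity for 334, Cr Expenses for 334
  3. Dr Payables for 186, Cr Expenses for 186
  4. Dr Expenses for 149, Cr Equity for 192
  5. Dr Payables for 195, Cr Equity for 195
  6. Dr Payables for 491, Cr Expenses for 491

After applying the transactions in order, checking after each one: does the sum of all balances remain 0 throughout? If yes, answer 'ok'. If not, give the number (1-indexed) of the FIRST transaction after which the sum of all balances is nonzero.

Answer: 4

Derivation:
After txn 1: dr=119 cr=119 sum_balances=0
After txn 2: dr=334 cr=334 sum_balances=0
After txn 3: dr=186 cr=186 sum_balances=0
After txn 4: dr=149 cr=192 sum_balances=-43
After txn 5: dr=195 cr=195 sum_balances=-43
After txn 6: dr=491 cr=491 sum_balances=-43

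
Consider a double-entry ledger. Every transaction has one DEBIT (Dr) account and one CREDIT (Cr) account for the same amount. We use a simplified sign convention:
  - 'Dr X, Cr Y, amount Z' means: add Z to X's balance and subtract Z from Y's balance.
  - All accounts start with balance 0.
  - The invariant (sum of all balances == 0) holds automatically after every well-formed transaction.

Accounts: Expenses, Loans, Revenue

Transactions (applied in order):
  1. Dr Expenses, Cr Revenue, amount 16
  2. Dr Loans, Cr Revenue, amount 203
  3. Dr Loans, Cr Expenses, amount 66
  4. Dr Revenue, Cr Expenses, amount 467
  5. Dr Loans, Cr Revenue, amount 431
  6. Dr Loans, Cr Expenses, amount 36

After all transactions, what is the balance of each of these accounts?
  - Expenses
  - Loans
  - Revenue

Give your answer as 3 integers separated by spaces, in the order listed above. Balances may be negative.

After txn 1 (Dr Expenses, Cr Revenue, amount 16): Expenses=16 Revenue=-16
After txn 2 (Dr Loans, Cr Revenue, amount 203): Expenses=16 Loans=203 Revenue=-219
After txn 3 (Dr Loans, Cr Expenses, amount 66): Expenses=-50 Loans=269 Revenue=-219
After txn 4 (Dr Revenue, Cr Expenses, amount 467): Expenses=-517 Loans=269 Revenue=248
After txn 5 (Dr Loans, Cr Revenue, amount 431): Expenses=-517 Loans=700 Revenue=-183
After txn 6 (Dr Loans, Cr Expenses, amount 36): Expenses=-553 Loans=736 Revenue=-183

Answer: -553 736 -183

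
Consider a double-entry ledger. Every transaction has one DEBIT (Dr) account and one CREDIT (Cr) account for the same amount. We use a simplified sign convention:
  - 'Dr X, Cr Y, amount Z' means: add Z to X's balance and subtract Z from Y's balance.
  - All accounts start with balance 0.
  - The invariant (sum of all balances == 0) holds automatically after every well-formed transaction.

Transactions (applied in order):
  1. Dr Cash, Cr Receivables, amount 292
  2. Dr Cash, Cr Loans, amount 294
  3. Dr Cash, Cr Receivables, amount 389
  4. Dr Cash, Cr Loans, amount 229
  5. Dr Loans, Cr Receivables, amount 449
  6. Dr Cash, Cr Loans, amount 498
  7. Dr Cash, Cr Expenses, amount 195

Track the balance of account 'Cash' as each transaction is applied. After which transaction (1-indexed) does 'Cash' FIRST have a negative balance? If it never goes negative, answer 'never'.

Answer: never

Derivation:
After txn 1: Cash=292
After txn 2: Cash=586
After txn 3: Cash=975
After txn 4: Cash=1204
After txn 5: Cash=1204
After txn 6: Cash=1702
After txn 7: Cash=1897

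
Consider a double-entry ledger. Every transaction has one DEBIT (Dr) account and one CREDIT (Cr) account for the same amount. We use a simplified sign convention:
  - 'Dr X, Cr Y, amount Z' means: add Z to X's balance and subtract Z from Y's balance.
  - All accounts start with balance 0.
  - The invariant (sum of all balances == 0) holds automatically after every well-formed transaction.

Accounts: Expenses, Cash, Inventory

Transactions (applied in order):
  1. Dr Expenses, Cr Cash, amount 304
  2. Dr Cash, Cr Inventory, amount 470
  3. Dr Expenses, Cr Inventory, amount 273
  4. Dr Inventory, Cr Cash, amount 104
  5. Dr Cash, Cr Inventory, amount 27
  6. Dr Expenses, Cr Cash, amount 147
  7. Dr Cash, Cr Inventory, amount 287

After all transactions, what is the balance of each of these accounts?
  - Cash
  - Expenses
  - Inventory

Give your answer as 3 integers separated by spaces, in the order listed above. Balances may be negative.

After txn 1 (Dr Expenses, Cr Cash, amount 304): Cash=-304 Expenses=304
After txn 2 (Dr Cash, Cr Inventory, amount 470): Cash=166 Expenses=304 Inventory=-470
After txn 3 (Dr Expenses, Cr Inventory, amount 273): Cash=166 Expenses=577 Inventory=-743
After txn 4 (Dr Inventory, Cr Cash, amount 104): Cash=62 Expenses=577 Inventory=-639
After txn 5 (Dr Cash, Cr Inventory, amount 27): Cash=89 Expenses=577 Inventory=-666
After txn 6 (Dr Expenses, Cr Cash, amount 147): Cash=-58 Expenses=724 Inventory=-666
After txn 7 (Dr Cash, Cr Inventory, amount 287): Cash=229 Expenses=724 Inventory=-953

Answer: 229 724 -953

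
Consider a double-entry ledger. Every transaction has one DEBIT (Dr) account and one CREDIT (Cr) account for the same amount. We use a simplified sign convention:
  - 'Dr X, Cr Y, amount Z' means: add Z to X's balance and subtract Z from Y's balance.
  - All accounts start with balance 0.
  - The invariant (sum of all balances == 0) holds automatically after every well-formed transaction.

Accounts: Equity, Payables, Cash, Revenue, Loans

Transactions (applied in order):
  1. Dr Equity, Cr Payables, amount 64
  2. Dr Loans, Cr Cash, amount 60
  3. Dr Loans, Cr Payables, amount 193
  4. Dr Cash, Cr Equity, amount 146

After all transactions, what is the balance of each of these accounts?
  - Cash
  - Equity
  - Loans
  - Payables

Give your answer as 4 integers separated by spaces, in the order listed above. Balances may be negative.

After txn 1 (Dr Equity, Cr Payables, amount 64): Equity=64 Payables=-64
After txn 2 (Dr Loans, Cr Cash, amount 60): Cash=-60 Equity=64 Loans=60 Payables=-64
After txn 3 (Dr Loans, Cr Payables, amount 193): Cash=-60 Equity=64 Loans=253 Payables=-257
After txn 4 (Dr Cash, Cr Equity, amount 146): Cash=86 Equity=-82 Loans=253 Payables=-257

Answer: 86 -82 253 -257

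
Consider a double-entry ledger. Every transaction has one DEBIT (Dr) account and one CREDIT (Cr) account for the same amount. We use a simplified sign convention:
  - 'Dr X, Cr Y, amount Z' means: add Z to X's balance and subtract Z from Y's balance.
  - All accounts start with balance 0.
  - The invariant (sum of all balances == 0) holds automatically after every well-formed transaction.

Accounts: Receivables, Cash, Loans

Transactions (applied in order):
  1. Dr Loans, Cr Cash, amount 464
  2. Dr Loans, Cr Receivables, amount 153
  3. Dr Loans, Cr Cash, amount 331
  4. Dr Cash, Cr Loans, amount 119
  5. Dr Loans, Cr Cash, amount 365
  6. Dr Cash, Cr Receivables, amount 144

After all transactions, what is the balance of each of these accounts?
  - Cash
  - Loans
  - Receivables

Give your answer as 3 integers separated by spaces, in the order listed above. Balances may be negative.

Answer: -897 1194 -297

Derivation:
After txn 1 (Dr Loans, Cr Cash, amount 464): Cash=-464 Loans=464
After txn 2 (Dr Loans, Cr Receivables, amount 153): Cash=-464 Loans=617 Receivables=-153
After txn 3 (Dr Loans, Cr Cash, amount 331): Cash=-795 Loans=948 Receivables=-153
After txn 4 (Dr Cash, Cr Loans, amount 119): Cash=-676 Loans=829 Receivables=-153
After txn 5 (Dr Loans, Cr Cash, amount 365): Cash=-1041 Loans=1194 Receivables=-153
After txn 6 (Dr Cash, Cr Receivables, amount 144): Cash=-897 Loans=1194 Receivables=-297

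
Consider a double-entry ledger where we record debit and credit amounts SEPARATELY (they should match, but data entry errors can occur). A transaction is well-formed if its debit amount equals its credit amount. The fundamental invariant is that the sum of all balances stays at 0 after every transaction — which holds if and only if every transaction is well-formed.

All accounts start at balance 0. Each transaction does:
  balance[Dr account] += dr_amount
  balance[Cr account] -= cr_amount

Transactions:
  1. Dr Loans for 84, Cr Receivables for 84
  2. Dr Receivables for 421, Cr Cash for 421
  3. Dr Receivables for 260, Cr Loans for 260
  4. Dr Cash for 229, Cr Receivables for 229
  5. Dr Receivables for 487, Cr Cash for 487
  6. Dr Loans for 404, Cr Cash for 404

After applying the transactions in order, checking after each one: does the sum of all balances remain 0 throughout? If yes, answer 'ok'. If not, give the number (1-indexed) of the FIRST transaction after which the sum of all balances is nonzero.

Answer: ok

Derivation:
After txn 1: dr=84 cr=84 sum_balances=0
After txn 2: dr=421 cr=421 sum_balances=0
After txn 3: dr=260 cr=260 sum_balances=0
After txn 4: dr=229 cr=229 sum_balances=0
After txn 5: dr=487 cr=487 sum_balances=0
After txn 6: dr=404 cr=404 sum_balances=0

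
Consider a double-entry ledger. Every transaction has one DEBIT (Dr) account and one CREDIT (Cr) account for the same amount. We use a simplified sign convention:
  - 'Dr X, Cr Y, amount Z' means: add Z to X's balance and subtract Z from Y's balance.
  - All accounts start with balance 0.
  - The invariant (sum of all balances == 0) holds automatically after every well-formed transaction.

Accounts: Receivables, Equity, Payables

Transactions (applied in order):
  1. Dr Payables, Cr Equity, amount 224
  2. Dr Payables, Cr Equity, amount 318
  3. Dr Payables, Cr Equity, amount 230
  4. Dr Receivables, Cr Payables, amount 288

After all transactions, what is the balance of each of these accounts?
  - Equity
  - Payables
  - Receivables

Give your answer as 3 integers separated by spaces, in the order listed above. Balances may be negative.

After txn 1 (Dr Payables, Cr Equity, amount 224): Equity=-224 Payables=224
After txn 2 (Dr Payables, Cr Equity, amount 318): Equity=-542 Payables=542
After txn 3 (Dr Payables, Cr Equity, amount 230): Equity=-772 Payables=772
After txn 4 (Dr Receivables, Cr Payables, amount 288): Equity=-772 Payables=484 Receivables=288

Answer: -772 484 288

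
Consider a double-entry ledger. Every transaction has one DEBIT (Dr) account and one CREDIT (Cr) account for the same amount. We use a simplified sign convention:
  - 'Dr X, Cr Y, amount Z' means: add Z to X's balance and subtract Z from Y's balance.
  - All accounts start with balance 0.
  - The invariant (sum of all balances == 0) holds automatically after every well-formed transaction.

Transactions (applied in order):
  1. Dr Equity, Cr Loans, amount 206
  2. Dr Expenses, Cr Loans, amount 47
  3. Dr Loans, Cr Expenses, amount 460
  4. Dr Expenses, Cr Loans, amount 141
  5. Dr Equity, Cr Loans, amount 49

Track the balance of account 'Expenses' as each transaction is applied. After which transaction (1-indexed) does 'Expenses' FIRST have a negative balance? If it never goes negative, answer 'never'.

Answer: 3

Derivation:
After txn 1: Expenses=0
After txn 2: Expenses=47
After txn 3: Expenses=-413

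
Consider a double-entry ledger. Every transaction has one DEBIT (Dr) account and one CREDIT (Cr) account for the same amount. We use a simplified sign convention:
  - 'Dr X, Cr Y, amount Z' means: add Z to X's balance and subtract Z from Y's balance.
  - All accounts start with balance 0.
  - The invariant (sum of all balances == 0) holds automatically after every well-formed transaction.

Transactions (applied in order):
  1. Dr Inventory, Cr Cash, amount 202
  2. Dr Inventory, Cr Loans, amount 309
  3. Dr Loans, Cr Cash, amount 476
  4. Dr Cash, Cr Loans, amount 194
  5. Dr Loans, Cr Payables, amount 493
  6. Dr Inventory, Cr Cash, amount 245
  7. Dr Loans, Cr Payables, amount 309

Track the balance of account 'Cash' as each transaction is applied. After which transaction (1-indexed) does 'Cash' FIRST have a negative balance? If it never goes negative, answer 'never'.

Answer: 1

Derivation:
After txn 1: Cash=-202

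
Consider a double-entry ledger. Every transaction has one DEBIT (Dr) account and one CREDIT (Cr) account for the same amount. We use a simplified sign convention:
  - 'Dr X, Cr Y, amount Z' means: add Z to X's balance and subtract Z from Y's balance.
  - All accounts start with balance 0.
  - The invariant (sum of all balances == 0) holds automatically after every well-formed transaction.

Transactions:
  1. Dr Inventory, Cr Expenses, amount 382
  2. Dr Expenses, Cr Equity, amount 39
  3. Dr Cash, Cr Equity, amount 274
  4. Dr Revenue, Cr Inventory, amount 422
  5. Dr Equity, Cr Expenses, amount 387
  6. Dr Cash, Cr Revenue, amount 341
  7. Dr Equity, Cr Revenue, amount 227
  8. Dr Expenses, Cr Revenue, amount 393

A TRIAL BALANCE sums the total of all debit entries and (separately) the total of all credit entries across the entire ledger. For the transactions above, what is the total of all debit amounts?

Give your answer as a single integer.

Txn 1: debit+=382
Txn 2: debit+=39
Txn 3: debit+=274
Txn 4: debit+=422
Txn 5: debit+=387
Txn 6: debit+=341
Txn 7: debit+=227
Txn 8: debit+=393
Total debits = 2465

Answer: 2465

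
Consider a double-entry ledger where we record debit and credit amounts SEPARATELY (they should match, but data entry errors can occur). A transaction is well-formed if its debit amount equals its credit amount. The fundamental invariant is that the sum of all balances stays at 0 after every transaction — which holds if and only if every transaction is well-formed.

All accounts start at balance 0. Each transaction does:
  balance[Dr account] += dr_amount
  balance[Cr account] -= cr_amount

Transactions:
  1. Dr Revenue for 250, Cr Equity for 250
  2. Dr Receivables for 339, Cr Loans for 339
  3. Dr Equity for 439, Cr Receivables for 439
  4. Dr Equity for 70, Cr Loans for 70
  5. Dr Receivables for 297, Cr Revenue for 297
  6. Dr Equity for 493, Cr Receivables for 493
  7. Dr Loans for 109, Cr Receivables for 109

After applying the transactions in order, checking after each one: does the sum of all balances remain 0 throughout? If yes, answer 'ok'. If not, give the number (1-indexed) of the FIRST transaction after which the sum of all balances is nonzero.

After txn 1: dr=250 cr=250 sum_balances=0
After txn 2: dr=339 cr=339 sum_balances=0
After txn 3: dr=439 cr=439 sum_balances=0
After txn 4: dr=70 cr=70 sum_balances=0
After txn 5: dr=297 cr=297 sum_balances=0
After txn 6: dr=493 cr=493 sum_balances=0
After txn 7: dr=109 cr=109 sum_balances=0

Answer: ok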